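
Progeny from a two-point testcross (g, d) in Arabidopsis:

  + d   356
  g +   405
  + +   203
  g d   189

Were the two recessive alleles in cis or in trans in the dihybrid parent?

The two most frequent classes are + d (356) and g + (405); these are the parental (non-recombinant) types.
So the F1 carried + d on one chromosome and g + on the other — the recessive alleles are on opposite chromosomes (trans / repulsion).

trans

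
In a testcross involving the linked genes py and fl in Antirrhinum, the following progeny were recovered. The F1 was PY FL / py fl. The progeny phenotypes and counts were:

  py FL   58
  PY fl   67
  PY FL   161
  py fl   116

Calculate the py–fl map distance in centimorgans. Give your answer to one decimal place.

The recombinant classes are PY fl and py FL: 67 + 58 = 125.
Recombination frequency = 125/402 = 0.3109 ≈ 31.1%, i.e. 31.1 centimorgans.

31.1 centimorgans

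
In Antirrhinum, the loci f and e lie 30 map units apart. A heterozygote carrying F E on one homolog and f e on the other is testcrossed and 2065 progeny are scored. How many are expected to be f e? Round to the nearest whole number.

A map distance of 30 map units corresponds to a recombination frequency of 0.300.
The F1 is F E / f e, so f e is a parental gamete class with expected frequency (1 − r)/2 = 0.700/2 = 0.3500.
Expected number = 0.3500 × 2065 = 722.75 ≈ 723.

723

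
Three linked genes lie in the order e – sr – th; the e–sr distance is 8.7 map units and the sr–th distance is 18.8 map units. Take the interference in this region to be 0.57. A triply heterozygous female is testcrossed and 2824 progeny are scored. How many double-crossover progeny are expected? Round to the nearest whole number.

20

Map distances give recombination frequencies of 0.087 and 0.188 for the two intervals.
With interference 0.57 (so coincidence = 0.43), expected double-crossover frequency = 0.087 × 0.188 × 0.43 = 0.00703.
Expected number = 0.00703 × 2824 = 19.86 ≈ 20.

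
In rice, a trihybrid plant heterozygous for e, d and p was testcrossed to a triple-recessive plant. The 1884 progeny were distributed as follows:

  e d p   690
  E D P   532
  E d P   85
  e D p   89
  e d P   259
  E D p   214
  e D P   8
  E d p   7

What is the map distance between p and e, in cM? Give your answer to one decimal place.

25.9 cM

The two most frequent reciprocal classes, e d p and E D P, are the parental types, so the F1 was e d p / E D P.
The two rarest classes, E d p and e D P, are the double crossovers. Comparing them with the parentals, only the e allele has switched, so e is the middle locus and the order is d – e – p.
Crossovers in the e–p interval produce the single-crossover classes e d P and E D p (259 + 214 = 473) plus the double crossovers (15).
RF(e–p) = (473 + 15) / 1884 = 488/1884 = 0.2590 → 25.9 cM.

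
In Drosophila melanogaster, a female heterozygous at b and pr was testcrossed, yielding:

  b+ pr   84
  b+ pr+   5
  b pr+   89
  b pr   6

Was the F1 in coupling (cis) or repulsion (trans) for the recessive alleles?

The two most frequent classes are b+ pr (84) and b pr+ (89); these are the parental (non-recombinant) types.
So the F1 carried b+ pr on one chromosome and b pr+ on the other — the recessive alleles are on opposite chromosomes (trans / repulsion).

trans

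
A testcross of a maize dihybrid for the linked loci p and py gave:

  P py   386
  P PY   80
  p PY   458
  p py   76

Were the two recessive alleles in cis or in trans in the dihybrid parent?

trans

The two most frequent classes are P py (386) and p PY (458); these are the parental (non-recombinant) types.
So the F1 carried P py on one chromosome and p PY on the other — the recessive alleles are on opposite chromosomes (trans / repulsion).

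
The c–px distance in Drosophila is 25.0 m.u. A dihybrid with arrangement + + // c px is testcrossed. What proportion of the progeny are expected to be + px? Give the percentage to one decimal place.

A map distance of 25.0 m.u. corresponds to a recombination frequency of 0.250.
The F1 is + + / c px, so + px is a recombinant gamete class with expected frequency r/2 = 0.250/2 = 0.1250.
That is 0.1250 = 12.5% of the progeny.

12.5%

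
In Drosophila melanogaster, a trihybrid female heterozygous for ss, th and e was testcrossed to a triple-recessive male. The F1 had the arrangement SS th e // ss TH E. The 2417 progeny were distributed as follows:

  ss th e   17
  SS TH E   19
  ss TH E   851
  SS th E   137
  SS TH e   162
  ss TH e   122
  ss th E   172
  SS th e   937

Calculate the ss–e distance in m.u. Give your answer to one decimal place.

12.2 m.u.

The two rarest classes, ss th e and SS TH E, are the double crossovers. Comparing them with the parentals, only the ss allele has switched, so ss is the middle locus and the order is th – ss – e.
Crossovers in the ss–e interval produce the single-crossover classes SS th E and ss TH e (137 + 122 = 259) plus the double crossovers (36).
RF(ss–e) = (259 + 36) / 2417 = 295/2417 = 0.1221 → 12.2 m.u.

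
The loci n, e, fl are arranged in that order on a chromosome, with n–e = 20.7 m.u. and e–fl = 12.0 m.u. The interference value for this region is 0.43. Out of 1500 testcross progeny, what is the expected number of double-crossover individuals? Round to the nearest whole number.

Map distances give recombination frequencies of 0.207 and 0.120 for the two intervals.
With interference 0.43 (so coincidence = 0.57), expected double-crossover frequency = 0.207 × 0.120 × 0.57 = 0.01416.
Expected number = 0.01416 × 1500 = 21.24 ≈ 21.

21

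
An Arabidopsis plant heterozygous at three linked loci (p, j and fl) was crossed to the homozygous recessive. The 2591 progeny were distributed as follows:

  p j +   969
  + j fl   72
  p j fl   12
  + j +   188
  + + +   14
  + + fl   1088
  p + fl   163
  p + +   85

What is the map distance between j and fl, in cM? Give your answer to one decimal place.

7.1 cM

The two most frequent reciprocal classes, + + fl and p j +, are the parental types, so the F1 was + + fl / p j +.
The two rarest classes, + + + and p j fl, are the double crossovers. Comparing them with the parentals, only the fl allele has switched, so fl is the middle locus and the order is p – fl – j.
Crossovers in the fl–j interval produce the single-crossover classes + j fl and p + + (72 + 85 = 157) plus the double crossovers (26).
RF(fl–j) = (157 + 26) / 2591 = 183/2591 = 0.0706 → 7.1 cM.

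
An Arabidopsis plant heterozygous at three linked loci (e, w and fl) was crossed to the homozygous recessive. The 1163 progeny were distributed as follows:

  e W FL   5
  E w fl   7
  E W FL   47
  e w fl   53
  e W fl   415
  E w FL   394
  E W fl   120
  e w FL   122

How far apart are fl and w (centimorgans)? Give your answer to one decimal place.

The two most frequent reciprocal classes, E w FL and e W fl, are the parental types, so the F1 was E w FL / e W fl.
The two rarest classes, E w fl and e W FL, are the double crossovers. Comparing them with the parentals, only the fl allele has switched, so fl is the middle locus and the order is w – fl – e.
Crossovers in the w–fl interval produce the single-crossover classes E W FL and e w fl (47 + 53 = 100) plus the double crossovers (12).
RF(w–fl) = (100 + 12) / 1163 = 112/1163 = 0.0963 → 9.6 centimorgans.

9.6 centimorgans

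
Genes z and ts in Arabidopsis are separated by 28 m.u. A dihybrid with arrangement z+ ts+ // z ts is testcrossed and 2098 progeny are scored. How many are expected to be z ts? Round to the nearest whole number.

A map distance of 28 m.u. corresponds to a recombination frequency of 0.280.
The F1 is z+ ts+ / z ts, so z ts is a parental gamete class with expected frequency (1 − r)/2 = 0.720/2 = 0.3600.
Expected number = 0.3600 × 2098 = 755.28 ≈ 755.

755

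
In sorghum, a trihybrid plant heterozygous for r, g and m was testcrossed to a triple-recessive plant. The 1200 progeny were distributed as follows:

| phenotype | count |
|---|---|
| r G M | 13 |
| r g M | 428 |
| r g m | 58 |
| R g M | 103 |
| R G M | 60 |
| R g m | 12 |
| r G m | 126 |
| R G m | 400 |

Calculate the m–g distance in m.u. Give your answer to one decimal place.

The two most frequent reciprocal classes, R G m and r g M, are the parental types, so the F1 was R G m / r g M.
The two rarest classes, R g m and r G M, are the double crossovers. Comparing them with the parentals, only the g allele has switched, so g is the middle locus and the order is r – g – m.
Crossovers in the g–m interval produce the single-crossover classes R G M and r g m (60 + 58 = 118) plus the double crossovers (25).
RF(g–m) = (118 + 25) / 1200 = 143/1200 = 0.1192 → 11.9 m.u.

11.9 m.u.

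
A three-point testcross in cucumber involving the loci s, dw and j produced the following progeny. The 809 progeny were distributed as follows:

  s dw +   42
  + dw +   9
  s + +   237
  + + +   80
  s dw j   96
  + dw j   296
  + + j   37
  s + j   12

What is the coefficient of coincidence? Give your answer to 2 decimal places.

The two most frequent reciprocal classes, + dw j and s + +, are the parental types, so the F1 was + dw j / s + +.
The two rarest classes, + dw + and s + j, are the double crossovers. Comparing them with the parentals, only the j allele has switched, so j is the middle locus and the order is s – j – dw.
s–j: (176 + 21)/809 = 0.2435; j–dw: (79 + 21)/809 = 0.1236.
Expected DCO frequency = 0.2435 × 0.1236 ≈ 0.03010; observed = 21/809 ≈ 0.02596.
Coefficient of coincidence = 0.02596/0.03010 ≈ 0.86.

0.86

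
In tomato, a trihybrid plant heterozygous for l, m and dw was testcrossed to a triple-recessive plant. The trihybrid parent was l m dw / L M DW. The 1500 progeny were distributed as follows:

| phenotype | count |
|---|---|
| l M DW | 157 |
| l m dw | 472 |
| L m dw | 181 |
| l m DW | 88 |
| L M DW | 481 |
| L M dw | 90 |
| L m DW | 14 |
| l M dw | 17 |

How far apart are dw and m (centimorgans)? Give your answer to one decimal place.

The two rarest classes, l M dw and L m DW, are the double crossovers. Comparing them with the parentals, only the m allele has switched, so m is the middle locus and the order is l – m – dw.
Crossovers in the m–dw interval produce the single-crossover classes l m DW and L M dw (88 + 90 = 178) plus the double crossovers (31).
RF(m–dw) = (178 + 31) / 1500 = 209/1500 = 0.1393 → 13.9 centimorgans.

13.9 centimorgans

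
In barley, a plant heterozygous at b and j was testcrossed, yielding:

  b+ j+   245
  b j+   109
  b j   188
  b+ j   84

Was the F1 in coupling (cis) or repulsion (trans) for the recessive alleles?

The two most frequent classes are b+ j+ (245) and b j (188); these are the parental (non-recombinant) types.
So the F1 carried b+ j+ on one chromosome and b j on the other — the recessive alleles are on the same chromosome (cis / coupling).

cis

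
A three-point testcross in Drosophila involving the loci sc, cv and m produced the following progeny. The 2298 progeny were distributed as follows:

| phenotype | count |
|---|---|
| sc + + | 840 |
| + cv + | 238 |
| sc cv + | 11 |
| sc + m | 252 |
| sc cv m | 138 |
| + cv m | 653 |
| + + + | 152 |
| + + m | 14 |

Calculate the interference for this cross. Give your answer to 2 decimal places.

The two most frequent reciprocal classes, sc + + and + cv m, are the parental types, so the F1 was sc + + / + cv m.
The two rarest classes, sc cv + and + + m, are the double crossovers. Comparing them with the parentals, only the cv allele has switched, so cv is the middle locus and the order is sc – cv – m.
sc–cv: (290 + 25)/2298 = 0.1371; cv–m: (490 + 25)/2298 = 0.2241.
Expected DCO frequency = 0.1371 × 0.2241 ≈ 0.03072; observed = 25/2298 ≈ 0.01088.
Coefficient of coincidence = 0.01088/0.03072 ≈ 0.35; interference = 1 − 0.35 = 0.65.

0.65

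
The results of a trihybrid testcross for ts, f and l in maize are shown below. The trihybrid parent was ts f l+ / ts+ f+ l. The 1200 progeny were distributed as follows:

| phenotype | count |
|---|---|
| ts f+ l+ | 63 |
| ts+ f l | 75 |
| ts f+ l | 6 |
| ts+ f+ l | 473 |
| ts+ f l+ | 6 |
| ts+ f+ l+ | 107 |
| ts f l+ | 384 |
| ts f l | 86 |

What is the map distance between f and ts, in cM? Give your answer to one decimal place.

12.5 cM

The two rarest classes, ts+ f l+ and ts f+ l, are the double crossovers. Comparing them with the parentals, only the ts allele has switched, so ts is the middle locus and the order is l – ts – f.
Crossovers in the ts–f interval produce the single-crossover classes ts f+ l+ and ts+ f l (63 + 75 = 138) plus the double crossovers (12).
RF(ts–f) = (138 + 12) / 1200 = 150/1200 = 0.1250 → 12.5 cM.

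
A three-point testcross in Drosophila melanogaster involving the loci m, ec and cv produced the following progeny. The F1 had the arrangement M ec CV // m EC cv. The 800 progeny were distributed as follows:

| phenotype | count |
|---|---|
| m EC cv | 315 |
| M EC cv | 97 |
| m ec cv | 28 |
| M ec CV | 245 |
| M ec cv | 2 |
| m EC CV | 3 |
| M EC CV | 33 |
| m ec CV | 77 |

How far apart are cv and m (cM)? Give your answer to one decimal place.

22.4 cM

The two rarest classes, M ec cv and m EC CV, are the double crossovers. Comparing them with the parentals, only the cv allele has switched, so cv is the middle locus and the order is ec – cv – m.
Crossovers in the cv–m interval produce the single-crossover classes m ec CV and M EC cv (77 + 97 = 174) plus the double crossovers (5).
RF(cv–m) = (174 + 5) / 800 = 179/800 = 0.2238 → 22.4 cM.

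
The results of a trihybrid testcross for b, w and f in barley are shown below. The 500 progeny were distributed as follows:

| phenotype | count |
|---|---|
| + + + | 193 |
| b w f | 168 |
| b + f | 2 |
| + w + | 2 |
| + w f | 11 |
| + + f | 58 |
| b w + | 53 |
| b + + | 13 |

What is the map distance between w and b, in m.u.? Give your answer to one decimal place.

5.6 m.u.

The two most frequent reciprocal classes, b w f and + + +, are the parental types, so the F1 was b w f / + + +.
The two rarest classes, b + f and + w +, are the double crossovers. Comparing them with the parentals, only the w allele has switched, so w is the middle locus and the order is f – w – b.
Crossovers in the w–b interval produce the single-crossover classes + w f and b + + (11 + 13 = 24) plus the double crossovers (4).
RF(w–b) = (24 + 4) / 500 = 28/500 = 0.0560 → 5.6 m.u.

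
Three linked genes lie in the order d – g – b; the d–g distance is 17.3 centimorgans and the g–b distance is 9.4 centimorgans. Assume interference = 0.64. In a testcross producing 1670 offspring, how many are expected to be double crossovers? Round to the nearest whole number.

10

Map distances give recombination frequencies of 0.173 and 0.094 for the two intervals.
With interference 0.64 (so coincidence = 0.36), expected double-crossover frequency = 0.173 × 0.094 × 0.36 = 0.00585.
Expected number = 0.00585 × 1670 = 9.78 ≈ 10.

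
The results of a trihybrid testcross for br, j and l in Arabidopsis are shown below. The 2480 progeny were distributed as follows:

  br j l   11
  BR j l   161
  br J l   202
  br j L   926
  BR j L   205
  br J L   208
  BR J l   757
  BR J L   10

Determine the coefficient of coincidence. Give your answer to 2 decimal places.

The two most frequent reciprocal classes, BR J l and br j L, are the parental types, so the F1 was BR J l / br j L.
The two rarest classes, BR J L and br j l, are the double crossovers. Comparing them with the parentals, only the l allele has switched, so l is the middle locus and the order is j – l – br.
j–l: (369 + 21)/2480 = 0.1573; l–br: (407 + 21)/2480 = 0.1726.
Expected DCO frequency = 0.1573 × 0.1726 ≈ 0.02715; observed = 21/2480 ≈ 0.00847.
Coefficient of coincidence = 0.00847/0.02715 ≈ 0.31.

0.31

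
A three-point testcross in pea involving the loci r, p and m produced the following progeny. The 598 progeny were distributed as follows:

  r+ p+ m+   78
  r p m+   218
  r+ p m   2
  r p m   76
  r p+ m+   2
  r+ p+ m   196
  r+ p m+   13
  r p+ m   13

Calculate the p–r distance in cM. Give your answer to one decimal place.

The two most frequent reciprocal classes, r p m+ and r+ p+ m, are the parental types, so the F1 was r p m+ / r+ p+ m.
The two rarest classes, r p+ m+ and r+ p m, are the double crossovers. Comparing them with the parentals, only the p allele has switched, so p is the middle locus and the order is r – p – m.
Crossovers in the r–p interval produce the single-crossover classes r+ p m+ and r p+ m (13 + 13 = 26) plus the double crossovers (4).
RF(r–p) = (26 + 4) / 598 = 30/598 = 0.0502 → 5.0 cM.

5.0 cM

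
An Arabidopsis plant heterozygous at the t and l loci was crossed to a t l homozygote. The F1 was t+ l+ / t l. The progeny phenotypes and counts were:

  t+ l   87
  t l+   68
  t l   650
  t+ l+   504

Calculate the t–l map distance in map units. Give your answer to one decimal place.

The recombinant classes are t+ l and t l+: 87 + 68 = 155.
Recombination frequency = 155/1309 = 0.1184 ≈ 11.8%, i.e. 11.8 map units.

11.8 map units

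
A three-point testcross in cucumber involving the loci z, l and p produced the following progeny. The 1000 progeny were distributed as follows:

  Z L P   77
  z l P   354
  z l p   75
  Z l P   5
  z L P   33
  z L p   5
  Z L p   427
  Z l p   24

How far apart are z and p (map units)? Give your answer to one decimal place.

The two most frequent reciprocal classes, z l P and Z L p, are the parental types, so the F1 was z l P / Z L p.
The two rarest classes, Z l P and z L p, are the double crossovers. Comparing them with the parentals, only the z allele has switched, so z is the middle locus and the order is l – z – p.
Crossovers in the z–p interval produce the single-crossover classes z l p and Z L P (75 + 77 = 152) plus the double crossovers (10).
RF(z–p) = (152 + 10) / 1000 = 162/1000 = 0.1620 → 16.2 map units.

16.2 map units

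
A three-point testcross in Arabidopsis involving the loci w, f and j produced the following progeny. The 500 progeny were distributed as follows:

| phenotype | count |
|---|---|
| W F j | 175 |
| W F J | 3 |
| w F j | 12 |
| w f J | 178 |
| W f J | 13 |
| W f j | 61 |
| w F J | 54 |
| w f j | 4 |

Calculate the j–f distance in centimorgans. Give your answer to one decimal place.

The two most frequent reciprocal classes, W F j and w f J, are the parental types, so the F1 was W F j / w f J.
The two rarest classes, W F J and w f j, are the double crossovers. Comparing them with the parentals, only the j allele has switched, so j is the middle locus and the order is w – j – f.
Crossovers in the j–f interval produce the single-crossover classes W f j and w F J (61 + 54 = 115) plus the double crossovers (7).
RF(j–f) = (115 + 7) / 500 = 122/500 = 0.2440 → 24.4 centimorgans.

24.4 centimorgans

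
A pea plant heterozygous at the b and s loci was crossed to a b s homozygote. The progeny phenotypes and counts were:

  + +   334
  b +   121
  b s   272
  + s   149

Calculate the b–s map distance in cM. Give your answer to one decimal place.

The two most frequent classes, + + (334) and b s (272), are the parental types, so the F1 was + + / b s.
The recombinant classes are + s and b +: 149 + 121 = 270.
Recombination frequency = 270/876 = 0.3082 ≈ 30.8%, i.e. 30.8 cM.

30.8 cM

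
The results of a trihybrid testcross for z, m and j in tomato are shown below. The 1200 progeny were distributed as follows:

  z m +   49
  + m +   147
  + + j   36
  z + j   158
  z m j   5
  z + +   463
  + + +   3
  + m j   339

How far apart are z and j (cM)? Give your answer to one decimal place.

The two most frequent reciprocal classes, + m j and z + +, are the parental types, so the F1 was + m j / z + +.
The two rarest classes, z m j and + + +, are the double crossovers. Comparing them with the parentals, only the z allele has switched, so z is the middle locus and the order is j – z – m.
Crossovers in the j–z interval produce the single-crossover classes + m + and z + j (147 + 158 = 305) plus the double crossovers (8).
RF(j–z) = (305 + 8) / 1200 = 313/1200 = 0.2608 → 26.1 cM.

26.1 cM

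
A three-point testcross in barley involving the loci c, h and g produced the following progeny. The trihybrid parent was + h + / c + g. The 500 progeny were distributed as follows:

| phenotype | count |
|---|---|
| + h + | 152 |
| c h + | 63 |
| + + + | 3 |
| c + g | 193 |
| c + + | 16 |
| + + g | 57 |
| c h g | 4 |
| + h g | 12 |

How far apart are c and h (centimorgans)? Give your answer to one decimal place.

The two rarest classes, + + + and c h g, are the double crossovers. Comparing them with the parentals, only the h allele has switched, so h is the middle locus and the order is c – h – g.
Crossovers in the c–h interval produce the single-crossover classes c h + and + + g (63 + 57 = 120) plus the double crossovers (7).
RF(c–h) = (120 + 7) / 500 = 127/500 = 0.2540 → 25.4 centimorgans.

25.4 centimorgans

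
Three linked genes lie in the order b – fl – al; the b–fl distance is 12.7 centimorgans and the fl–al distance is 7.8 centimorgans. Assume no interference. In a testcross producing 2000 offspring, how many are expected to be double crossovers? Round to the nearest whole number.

Map distances give recombination frequencies of 0.127 and 0.078 for the two intervals.
With no interference, expected double-crossover frequency = 0.127 × 0.078 = 0.00991.
Expected number = 0.00991 × 2000 = 19.81 ≈ 20.

20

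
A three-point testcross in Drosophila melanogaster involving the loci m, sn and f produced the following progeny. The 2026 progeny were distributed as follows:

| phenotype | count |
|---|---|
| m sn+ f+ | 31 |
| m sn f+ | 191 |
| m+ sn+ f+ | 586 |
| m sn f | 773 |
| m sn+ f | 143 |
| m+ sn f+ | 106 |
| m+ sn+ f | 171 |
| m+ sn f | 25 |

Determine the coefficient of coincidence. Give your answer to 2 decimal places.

0.89

The two most frequent reciprocal classes, m+ sn+ f+ and m sn f, are the parental types, so the F1 was m+ sn+ f+ / m sn f.
The two rarest classes, m sn+ f+ and m+ sn f, are the double crossovers. Comparing them with the parentals, only the m allele has switched, so m is the middle locus and the order is f – m – sn.
f–m: (362 + 56)/2026 = 0.2063; m–sn: (249 + 56)/2026 = 0.1505.
Expected DCO frequency = 0.2063 × 0.1505 ≈ 0.03105; observed = 56/2026 ≈ 0.02764.
Coefficient of coincidence = 0.02764/0.03105 ≈ 0.89.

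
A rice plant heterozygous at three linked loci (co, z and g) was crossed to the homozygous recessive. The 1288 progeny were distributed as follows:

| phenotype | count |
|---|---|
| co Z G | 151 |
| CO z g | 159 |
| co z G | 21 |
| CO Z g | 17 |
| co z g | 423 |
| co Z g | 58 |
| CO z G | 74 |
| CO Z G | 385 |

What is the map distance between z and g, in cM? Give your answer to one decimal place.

The two most frequent reciprocal classes, co z g and CO Z G, are the parental types, so the F1 was co z g / CO Z G.
The two rarest classes, co z G and CO Z g, are the double crossovers. Comparing them with the parentals, only the g allele has switched, so g is the middle locus and the order is z – g – co.
Crossovers in the z–g interval produce the single-crossover classes co Z g and CO z G (58 + 74 = 132) plus the double crossovers (38).
RF(z–g) = (132 + 38) / 1288 = 170/1288 = 0.1320 → 13.2 cM.

13.2 cM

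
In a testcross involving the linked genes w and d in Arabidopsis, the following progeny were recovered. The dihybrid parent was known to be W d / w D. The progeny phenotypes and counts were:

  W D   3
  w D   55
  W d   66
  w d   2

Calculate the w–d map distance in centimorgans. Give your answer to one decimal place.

The recombinant classes are W D and w d: 3 + 2 = 5.
Recombination frequency = 5/126 = 0.0397 ≈ 4.0%, i.e. 4.0 centimorgans.

4.0 centimorgans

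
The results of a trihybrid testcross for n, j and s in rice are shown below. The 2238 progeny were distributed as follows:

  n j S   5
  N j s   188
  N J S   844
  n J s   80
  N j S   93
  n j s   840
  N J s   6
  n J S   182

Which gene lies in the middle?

The two most frequent reciprocal classes, N J S and n j s, are the parental types, so the F1 was N J S / n j s.
The two rarest classes, N J s and n j S, are the double crossovers. Comparing them with the parentals, only the s allele has switched, so s is the middle locus and the order is j – s – n.

s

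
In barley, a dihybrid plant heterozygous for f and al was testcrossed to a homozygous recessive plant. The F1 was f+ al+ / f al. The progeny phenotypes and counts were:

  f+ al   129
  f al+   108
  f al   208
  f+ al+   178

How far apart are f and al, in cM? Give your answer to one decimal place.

The recombinant classes are f+ al and f al+: 129 + 108 = 237.
Recombination frequency = 237/623 = 0.3804 ≈ 38.0%, i.e. 38.0 cM.

38.0 cM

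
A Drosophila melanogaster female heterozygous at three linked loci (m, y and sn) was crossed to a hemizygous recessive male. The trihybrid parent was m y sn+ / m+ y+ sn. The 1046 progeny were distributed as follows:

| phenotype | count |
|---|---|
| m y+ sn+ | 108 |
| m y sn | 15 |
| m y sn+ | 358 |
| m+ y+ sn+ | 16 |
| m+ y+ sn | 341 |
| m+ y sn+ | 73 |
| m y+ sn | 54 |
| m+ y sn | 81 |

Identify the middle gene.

sn

The two rarest classes, m y sn and m+ y+ sn+, are the double crossovers. Comparing them with the parentals, only the sn allele has switched, so sn is the middle locus and the order is m – sn – y.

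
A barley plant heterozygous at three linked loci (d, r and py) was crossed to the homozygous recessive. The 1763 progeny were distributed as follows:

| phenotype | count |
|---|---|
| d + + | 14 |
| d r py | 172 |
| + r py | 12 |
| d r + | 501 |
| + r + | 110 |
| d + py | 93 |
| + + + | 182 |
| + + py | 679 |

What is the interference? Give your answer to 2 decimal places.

0.47

The two most frequent reciprocal classes, d r + and + + py, are the parental types, so the F1 was d r + / + + py.
The two rarest classes, d + + and + r py, are the double crossovers. Comparing them with the parentals, only the r allele has switched, so r is the middle locus and the order is py – r – d.
py–r: (354 + 26)/1763 = 0.2155; r–d: (203 + 26)/1763 = 0.1299.
Expected DCO frequency = 0.2155 × 0.1299 ≈ 0.02799; observed = 26/1763 ≈ 0.01475.
Coefficient of coincidence = 0.01475/0.02799 ≈ 0.53; interference = 1 − 0.53 = 0.47.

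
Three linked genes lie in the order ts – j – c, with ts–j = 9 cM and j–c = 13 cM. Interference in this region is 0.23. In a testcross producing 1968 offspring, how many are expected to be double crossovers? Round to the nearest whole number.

18

Map distances give recombination frequencies of 0.090 and 0.130 for the two intervals.
With interference 0.23 (so coincidence = 0.77), expected double-crossover frequency = 0.090 × 0.130 × 0.77 = 0.00901.
Expected number = 0.00901 × 1968 = 17.73 ≈ 18.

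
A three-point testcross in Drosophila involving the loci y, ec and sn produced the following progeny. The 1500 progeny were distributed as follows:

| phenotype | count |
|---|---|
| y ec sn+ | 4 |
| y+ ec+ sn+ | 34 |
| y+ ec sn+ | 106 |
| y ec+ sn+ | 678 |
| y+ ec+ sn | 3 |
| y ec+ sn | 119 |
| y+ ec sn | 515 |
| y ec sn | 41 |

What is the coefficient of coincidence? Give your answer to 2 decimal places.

The two most frequent reciprocal classes, y+ ec sn and y ec+ sn+, are the parental types, so the F1 was y+ ec sn / y ec+ sn+.
The two rarest classes, y+ ec+ sn and y ec sn+, are the double crossovers. Comparing them with the parentals, only the ec allele has switched, so ec is the middle locus and the order is y – ec – sn.
y–ec: (75 + 7)/1500 = 0.0547; ec–sn: (225 + 7)/1500 = 0.1547.
Expected DCO frequency = 0.0547 × 0.1547 ≈ 0.00846; observed = 7/1500 ≈ 0.00467.
Coefficient of coincidence = 0.00467/0.00846 ≈ 0.55.

0.55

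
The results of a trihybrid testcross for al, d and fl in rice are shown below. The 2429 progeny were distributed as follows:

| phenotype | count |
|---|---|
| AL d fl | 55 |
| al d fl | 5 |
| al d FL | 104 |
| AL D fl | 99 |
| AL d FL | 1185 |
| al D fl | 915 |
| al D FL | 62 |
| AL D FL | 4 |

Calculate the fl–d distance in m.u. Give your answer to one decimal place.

5.2 m.u.

The two most frequent reciprocal classes, AL d FL and al D fl, are the parental types, so the F1 was AL d FL / al D fl.
The two rarest classes, AL D FL and al d fl, are the double crossovers. Comparing them with the parentals, only the d allele has switched, so d is the middle locus and the order is al – d – fl.
Crossovers in the d–fl interval produce the single-crossover classes AL d fl and al D FL (55 + 62 = 117) plus the double crossovers (9).
RF(d–fl) = (117 + 9) / 2429 = 126/2429 = 0.0519 → 5.2 m.u.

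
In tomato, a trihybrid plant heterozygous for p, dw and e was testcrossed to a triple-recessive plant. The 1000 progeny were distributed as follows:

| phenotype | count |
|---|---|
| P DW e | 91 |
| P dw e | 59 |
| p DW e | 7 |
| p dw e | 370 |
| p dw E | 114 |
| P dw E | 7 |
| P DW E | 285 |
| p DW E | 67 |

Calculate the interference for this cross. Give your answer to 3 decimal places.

The two most frequent reciprocal classes, P DW E and p dw e, are the parental types, so the F1 was P DW E / p dw e.
The two rarest classes, P dw E and p DW e, are the double crossovers. Comparing them with the parentals, only the dw allele has switched, so dw is the middle locus and the order is e – dw – p.
e–dw: (205 + 14)/1000 = 0.2190; dw–p: (126 + 14)/1000 = 0.1400.
Expected DCO frequency = 0.2190 × 0.1400 ≈ 0.03066; observed = 14/1000 ≈ 0.01400.
Coefficient of coincidence = 0.01400/0.03066 ≈ 0.457; interference = 1 − 0.457 = 0.543.

0.543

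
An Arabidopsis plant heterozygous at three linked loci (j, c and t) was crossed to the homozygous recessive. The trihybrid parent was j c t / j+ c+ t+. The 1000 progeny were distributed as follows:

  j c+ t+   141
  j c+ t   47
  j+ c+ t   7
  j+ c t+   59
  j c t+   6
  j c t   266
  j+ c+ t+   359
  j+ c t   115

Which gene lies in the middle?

t

The two rarest classes, j c t+ and j+ c+ t, are the double crossovers. Comparing them with the parentals, only the t allele has switched, so t is the middle locus and the order is c – t – j.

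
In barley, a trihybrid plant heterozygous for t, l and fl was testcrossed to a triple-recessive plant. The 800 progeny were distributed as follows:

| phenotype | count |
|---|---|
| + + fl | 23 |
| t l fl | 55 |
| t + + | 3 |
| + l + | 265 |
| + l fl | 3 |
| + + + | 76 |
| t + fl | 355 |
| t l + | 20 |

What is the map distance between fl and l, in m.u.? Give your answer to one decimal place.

17.1 m.u.

The two most frequent reciprocal classes, t + fl and + l +, are the parental types, so the F1 was t + fl / + l +.
The two rarest classes, t + + and + l fl, are the double crossovers. Comparing them with the parentals, only the fl allele has switched, so fl is the middle locus and the order is t – fl – l.
Crossovers in the fl–l interval produce the single-crossover classes t l fl and + + + (55 + 76 = 131) plus the double crossovers (6).
RF(fl–l) = (131 + 6) / 800 = 137/800 = 0.1713 → 17.1 m.u.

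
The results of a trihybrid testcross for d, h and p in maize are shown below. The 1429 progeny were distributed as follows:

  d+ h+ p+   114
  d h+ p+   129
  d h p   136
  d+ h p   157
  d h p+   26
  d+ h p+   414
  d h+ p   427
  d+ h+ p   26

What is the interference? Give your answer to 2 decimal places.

The two most frequent reciprocal classes, d h+ p and d+ h p+, are the parental types, so the F1 was d h+ p / d+ h p+.
The two rarest classes, d+ h+ p and d h p+, are the double crossovers. Comparing them with the parentals, only the d allele has switched, so d is the middle locus and the order is p – d – h.
p–d: (286 + 52)/1429 = 0.2365; d–h: (250 + 52)/1429 = 0.2113.
Expected DCO frequency = 0.2365 × 0.2113 ≈ 0.04997; observed = 52/1429 ≈ 0.03639.
Coefficient of coincidence = 0.03639/0.04997 ≈ 0.73; interference = 1 − 0.73 = 0.27.

0.27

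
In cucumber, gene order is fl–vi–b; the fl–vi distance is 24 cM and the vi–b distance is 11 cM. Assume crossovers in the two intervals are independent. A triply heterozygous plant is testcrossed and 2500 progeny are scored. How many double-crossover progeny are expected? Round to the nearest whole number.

Map distances give recombination frequencies of 0.240 and 0.110 for the two intervals.
With no interference, expected double-crossover frequency = 0.240 × 0.110 = 0.02640.
Expected number = 0.02640 × 2500 = 66.00 ≈ 66.

66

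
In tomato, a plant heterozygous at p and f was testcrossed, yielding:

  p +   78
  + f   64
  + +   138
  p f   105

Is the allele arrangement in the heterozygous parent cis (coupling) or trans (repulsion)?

The two most frequent classes are + + (138) and p f (105); these are the parental (non-recombinant) types.
So the F1 carried + + on one chromosome and p f on the other — the recessive alleles are on the same chromosome (cis / coupling).

cis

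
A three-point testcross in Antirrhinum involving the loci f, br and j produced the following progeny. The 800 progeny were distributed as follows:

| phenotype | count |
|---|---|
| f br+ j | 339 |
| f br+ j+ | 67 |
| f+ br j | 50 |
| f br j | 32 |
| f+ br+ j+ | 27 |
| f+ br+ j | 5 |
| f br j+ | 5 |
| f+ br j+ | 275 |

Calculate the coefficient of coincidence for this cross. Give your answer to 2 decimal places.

The two most frequent reciprocal classes, f br+ j and f+ br j+, are the parental types, so the F1 was f br+ j / f+ br j+.
The two rarest classes, f+ br+ j and f br j+, are the double crossovers. Comparing them with the parentals, only the f allele has switched, so f is the middle locus and the order is j – f – br.
j–f: (117 + 10)/800 = 0.1588; f–br: (59 + 10)/800 = 0.0862.
Expected DCO frequency = 0.1588 × 0.0862 ≈ 0.01369; observed = 10/800 ≈ 0.01250.
Coefficient of coincidence = 0.01250/0.01369 ≈ 0.91.

0.91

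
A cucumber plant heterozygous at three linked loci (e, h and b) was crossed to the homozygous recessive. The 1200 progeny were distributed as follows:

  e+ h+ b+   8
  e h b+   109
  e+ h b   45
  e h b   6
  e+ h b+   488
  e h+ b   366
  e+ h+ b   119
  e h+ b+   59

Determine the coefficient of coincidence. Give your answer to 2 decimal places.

The two most frequent reciprocal classes, e+ h b+ and e h+ b, are the parental types, so the F1 was e+ h b+ / e h+ b.
The two rarest classes, e+ h+ b+ and e h b, are the double crossovers. Comparing them with the parentals, only the h allele has switched, so h is the middle locus and the order is b – h – e.
b–h: (104 + 14)/1200 = 0.0983; h–e: (228 + 14)/1200 = 0.2017.
Expected DCO frequency = 0.0983 × 0.2017 ≈ 0.01983; observed = 14/1200 ≈ 0.01167.
Coefficient of coincidence = 0.01167/0.01983 ≈ 0.59.

0.59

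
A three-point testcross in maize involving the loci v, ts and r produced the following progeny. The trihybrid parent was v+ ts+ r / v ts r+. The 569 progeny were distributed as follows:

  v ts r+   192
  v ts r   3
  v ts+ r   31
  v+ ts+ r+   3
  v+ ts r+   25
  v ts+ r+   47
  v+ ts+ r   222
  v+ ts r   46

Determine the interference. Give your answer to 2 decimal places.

0.44

The two rarest classes, v+ ts+ r+ and v ts r, are the double crossovers. Comparing them with the parentals, only the r allele has switched, so r is the middle locus and the order is v – r – ts.
v–r: (56 + 6)/569 = 0.1090; r–ts: (93 + 6)/569 = 0.1740.
Expected DCO frequency = 0.1090 × 0.1740 ≈ 0.01897; observed = 6/569 ≈ 0.01054.
Coefficient of coincidence = 0.01054/0.01897 ≈ 0.56; interference = 1 − 0.56 = 0.44.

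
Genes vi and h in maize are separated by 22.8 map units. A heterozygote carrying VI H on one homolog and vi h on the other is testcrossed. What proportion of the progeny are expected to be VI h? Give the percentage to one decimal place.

A map distance of 22.8 map units corresponds to a recombination frequency of 0.228.
The F1 is VI H / vi h, so VI h is a recombinant gamete class with expected frequency r/2 = 0.228/2 = 0.1140.
That is 0.1140 = 11.4% of the progeny.

11.4%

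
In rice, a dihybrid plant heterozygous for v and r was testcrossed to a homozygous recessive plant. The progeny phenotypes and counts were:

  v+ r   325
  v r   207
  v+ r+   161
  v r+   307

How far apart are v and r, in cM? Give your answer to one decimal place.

The two most frequent classes, v+ r (325) and v r+ (307), are the parental types, so the F1 was v+ r / v r+.
The recombinant classes are v+ r+ and v r: 161 + 207 = 368.
Recombination frequency = 368/1000 = 0.3680 ≈ 36.8%, i.e. 36.8 cM.

36.8 cM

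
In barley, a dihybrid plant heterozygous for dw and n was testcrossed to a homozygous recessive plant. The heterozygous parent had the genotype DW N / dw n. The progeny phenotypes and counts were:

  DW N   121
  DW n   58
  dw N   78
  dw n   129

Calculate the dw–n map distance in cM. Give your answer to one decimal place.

35.2 cM

The recombinant classes are DW n and dw N: 58 + 78 = 136.
Recombination frequency = 136/386 = 0.3523 ≈ 35.2%, i.e. 35.2 cM.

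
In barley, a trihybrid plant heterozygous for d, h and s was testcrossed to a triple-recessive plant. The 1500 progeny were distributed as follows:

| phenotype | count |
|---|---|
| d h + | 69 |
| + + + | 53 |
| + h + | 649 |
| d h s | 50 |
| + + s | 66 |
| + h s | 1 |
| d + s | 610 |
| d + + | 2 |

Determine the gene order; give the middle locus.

The two most frequent reciprocal classes, d + s and + h +, are the parental types, so the F1 was d + s / + h +.
The two rarest classes, d + + and + h s, are the double crossovers. Comparing them with the parentals, only the s allele has switched, so s is the middle locus and the order is h – s – d.

s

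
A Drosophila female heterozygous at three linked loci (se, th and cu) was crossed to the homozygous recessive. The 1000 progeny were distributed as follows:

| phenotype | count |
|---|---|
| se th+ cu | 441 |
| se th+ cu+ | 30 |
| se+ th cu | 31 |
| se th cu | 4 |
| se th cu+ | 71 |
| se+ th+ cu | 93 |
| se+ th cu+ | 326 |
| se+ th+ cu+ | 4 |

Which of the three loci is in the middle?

th

The two most frequent reciprocal classes, se+ th cu+ and se th+ cu, are the parental types, so the F1 was se+ th cu+ / se th+ cu.
The two rarest classes, se+ th+ cu+ and se th cu, are the double crossovers. Comparing them with the parentals, only the th allele has switched, so th is the middle locus and the order is cu – th – se.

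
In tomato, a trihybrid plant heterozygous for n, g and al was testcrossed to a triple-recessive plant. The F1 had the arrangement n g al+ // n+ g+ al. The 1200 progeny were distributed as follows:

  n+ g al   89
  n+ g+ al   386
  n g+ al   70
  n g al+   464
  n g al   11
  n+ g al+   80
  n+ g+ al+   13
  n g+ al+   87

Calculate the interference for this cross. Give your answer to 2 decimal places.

The two rarest classes, n g al and n+ g+ al+, are the double crossovers. Comparing them with the parentals, only the al allele has switched, so al is the middle locus and the order is n – al – g.
n–al: (150 + 24)/1200 = 0.1450; al–g: (176 + 24)/1200 = 0.1667.
Expected DCO frequency = 0.1450 × 0.1667 ≈ 0.02417; observed = 24/1200 ≈ 0.02000.
Coefficient of coincidence = 0.02000/0.02417 ≈ 0.83; interference = 1 − 0.83 = 0.17.

0.17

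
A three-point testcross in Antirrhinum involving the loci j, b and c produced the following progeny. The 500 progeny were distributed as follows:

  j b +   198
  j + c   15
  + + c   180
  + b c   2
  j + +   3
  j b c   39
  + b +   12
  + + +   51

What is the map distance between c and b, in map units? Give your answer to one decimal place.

The two most frequent reciprocal classes, + + c and j b +, are the parental types, so the F1 was + + c / j b +.
The two rarest classes, + b c and j + +, are the double crossovers. Comparing them with the parentals, only the b allele has switched, so b is the middle locus and the order is c – b – j.
Crossovers in the c–b interval produce the single-crossover classes + + + and j b c (51 + 39 = 90) plus the double crossovers (5).
RF(c–b) = (90 + 5) / 500 = 95/500 = 0.1900 → 19.0 map units.

19.0 map units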